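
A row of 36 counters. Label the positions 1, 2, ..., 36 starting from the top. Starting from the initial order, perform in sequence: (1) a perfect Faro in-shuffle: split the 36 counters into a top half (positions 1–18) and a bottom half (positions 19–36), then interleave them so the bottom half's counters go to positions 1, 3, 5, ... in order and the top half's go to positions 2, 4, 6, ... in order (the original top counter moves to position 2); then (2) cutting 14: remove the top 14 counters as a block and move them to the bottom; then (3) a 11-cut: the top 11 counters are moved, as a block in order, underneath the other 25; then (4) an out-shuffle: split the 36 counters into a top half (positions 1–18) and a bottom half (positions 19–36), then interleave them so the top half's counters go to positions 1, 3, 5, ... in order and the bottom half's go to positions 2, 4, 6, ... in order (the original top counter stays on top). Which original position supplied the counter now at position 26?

Undo the operations in reverse order, starting from position 26:
  undo op 4 (out-shuffle, from bottom half): 26 ← 31
  undo op 3 (cut 11): 31 ← 6
  undo op 2 (cut 14): 6 ← 20
  undo op 1 (in-shuffle, from top half): 20 ← 10
So the counter at position 26 came from original position 10.

10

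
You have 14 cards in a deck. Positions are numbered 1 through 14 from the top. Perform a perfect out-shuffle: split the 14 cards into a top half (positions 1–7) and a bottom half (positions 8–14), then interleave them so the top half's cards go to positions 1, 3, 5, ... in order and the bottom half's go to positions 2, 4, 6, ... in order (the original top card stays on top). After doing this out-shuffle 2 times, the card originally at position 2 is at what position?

Track the card's position through each out-shuffle:
2 → 3 → 5

5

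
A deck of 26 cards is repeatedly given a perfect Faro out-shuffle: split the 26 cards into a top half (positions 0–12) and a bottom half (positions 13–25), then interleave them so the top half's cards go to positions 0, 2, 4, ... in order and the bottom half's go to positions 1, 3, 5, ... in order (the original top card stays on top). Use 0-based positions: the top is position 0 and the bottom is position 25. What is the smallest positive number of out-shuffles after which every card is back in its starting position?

20

The out-shuffle permutes the 26 positions with cycle lengths [1, 1, 4, 20].
Every card is home exactly when every cycle has completed a whole number of laps, i.e. after lcm(1, 4, 20) = 20 out-shuffles.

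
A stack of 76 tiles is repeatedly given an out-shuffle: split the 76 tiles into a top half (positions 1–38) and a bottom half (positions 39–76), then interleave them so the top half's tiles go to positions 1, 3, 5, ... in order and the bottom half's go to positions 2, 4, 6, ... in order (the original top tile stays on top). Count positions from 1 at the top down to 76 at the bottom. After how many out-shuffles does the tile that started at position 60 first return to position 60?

Follow position 60 under repeated out-shuffles:
60 → 44 → 12 → 23 → 45 → 14 → 27 → 53 → 30 → 59 → 42 → 8 → 15 → 29 → 57 → 38 → 75 → 74 → 72 → 68 → 60
It first returns after 20 out-shuffles.

20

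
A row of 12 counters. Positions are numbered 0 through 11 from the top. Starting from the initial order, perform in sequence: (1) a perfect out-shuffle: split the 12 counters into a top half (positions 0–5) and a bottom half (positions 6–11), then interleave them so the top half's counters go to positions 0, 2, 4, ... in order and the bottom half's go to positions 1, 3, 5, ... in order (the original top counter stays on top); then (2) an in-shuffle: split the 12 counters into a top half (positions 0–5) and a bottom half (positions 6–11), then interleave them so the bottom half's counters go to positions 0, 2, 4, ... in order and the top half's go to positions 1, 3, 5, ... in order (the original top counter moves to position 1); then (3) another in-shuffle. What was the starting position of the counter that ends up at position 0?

10

Undo the operations in reverse order, starting from position 0:
  undo op 3 (in-shuffle, from bottom half): 0 ← 6
  undo op 2 (in-shuffle, from bottom half): 6 ← 9
  undo op 1 (out-shuffle, from bottom half): 9 ← 10
So the counter at position 0 came from original position 10.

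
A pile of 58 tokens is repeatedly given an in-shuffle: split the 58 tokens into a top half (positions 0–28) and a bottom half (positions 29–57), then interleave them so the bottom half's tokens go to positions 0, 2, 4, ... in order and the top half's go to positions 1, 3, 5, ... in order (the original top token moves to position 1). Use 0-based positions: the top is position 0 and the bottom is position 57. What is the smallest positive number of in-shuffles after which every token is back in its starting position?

58

The in-shuffle permutes the 58 positions with cycle lengths [58].
Every token is home exactly when every cycle has completed a whole number of laps, i.e. after lcm(58) = 58 in-shuffles.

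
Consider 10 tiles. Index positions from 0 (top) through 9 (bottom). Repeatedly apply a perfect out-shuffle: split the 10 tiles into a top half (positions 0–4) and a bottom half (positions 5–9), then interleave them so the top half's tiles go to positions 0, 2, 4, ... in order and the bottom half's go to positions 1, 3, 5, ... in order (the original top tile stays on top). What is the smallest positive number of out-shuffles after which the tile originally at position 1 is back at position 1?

Follow position 1 under repeated out-shuffles:
1 → 2 → 4 → 8 → 7 → 5 → 1
It first returns after 6 out-shuffles.

6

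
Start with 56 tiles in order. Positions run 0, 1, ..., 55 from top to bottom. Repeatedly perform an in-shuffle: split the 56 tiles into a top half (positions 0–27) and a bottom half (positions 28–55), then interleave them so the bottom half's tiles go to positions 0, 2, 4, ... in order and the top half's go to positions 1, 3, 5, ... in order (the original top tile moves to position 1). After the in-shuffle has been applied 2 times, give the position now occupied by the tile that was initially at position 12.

51

Track the tile's position through each in-shuffle:
12 → 25 → 51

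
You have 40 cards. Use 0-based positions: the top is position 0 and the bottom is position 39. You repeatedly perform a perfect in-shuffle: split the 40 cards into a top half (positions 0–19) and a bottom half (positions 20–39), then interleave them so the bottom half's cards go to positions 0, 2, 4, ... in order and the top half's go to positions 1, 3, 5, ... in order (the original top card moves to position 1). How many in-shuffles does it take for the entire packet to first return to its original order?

20

The in-shuffle permutes the 40 positions with cycle lengths [20, 20].
Every card is home exactly when every cycle has completed a whole number of laps, i.e. after lcm(20) = 20 in-shuffles.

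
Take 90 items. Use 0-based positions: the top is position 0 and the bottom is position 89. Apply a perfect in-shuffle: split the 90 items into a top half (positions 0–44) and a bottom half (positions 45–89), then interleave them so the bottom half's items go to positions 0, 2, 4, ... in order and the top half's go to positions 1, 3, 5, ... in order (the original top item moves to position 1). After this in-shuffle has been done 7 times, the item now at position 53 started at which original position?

89

Work backwards from position 53, undoing one in-shuffle at a time:
53 ← 26 ← 58 ← 74 ← 82 ← 86 ← 88 ← 89
So the item now at position 53 started at position 89.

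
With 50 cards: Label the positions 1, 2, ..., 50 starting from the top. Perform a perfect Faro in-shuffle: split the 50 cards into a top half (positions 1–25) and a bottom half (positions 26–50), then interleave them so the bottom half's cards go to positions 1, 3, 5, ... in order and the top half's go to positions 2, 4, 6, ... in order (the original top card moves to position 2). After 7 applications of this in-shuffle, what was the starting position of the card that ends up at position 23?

Work backwards from position 23, undoing one in-shuffle at a time:
23 ← 37 ← 44 ← 22 ← 11 ← 31 ← 41 ← 46
So the card now at position 23 started at position 46.

46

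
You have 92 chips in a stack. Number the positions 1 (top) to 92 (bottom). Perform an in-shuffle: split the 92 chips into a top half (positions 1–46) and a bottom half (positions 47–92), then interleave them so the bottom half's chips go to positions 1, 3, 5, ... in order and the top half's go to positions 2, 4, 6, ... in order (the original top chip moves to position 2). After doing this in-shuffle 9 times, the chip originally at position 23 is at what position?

Track the chip's position through each in-shuffle:
23 → 46 → 92 → 91 → 89 → 85 → 77 → 61 → 29 → 58

58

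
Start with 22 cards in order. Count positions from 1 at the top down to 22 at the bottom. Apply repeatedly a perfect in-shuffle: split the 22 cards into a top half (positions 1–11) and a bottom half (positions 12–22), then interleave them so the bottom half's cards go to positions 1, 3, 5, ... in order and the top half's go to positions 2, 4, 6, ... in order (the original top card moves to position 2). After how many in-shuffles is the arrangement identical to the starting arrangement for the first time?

The in-shuffle permutes the 22 positions with cycle lengths [11, 11].
Every card is home exactly when every cycle has completed a whole number of laps, i.e. after lcm(11) = 11 in-shuffles.

11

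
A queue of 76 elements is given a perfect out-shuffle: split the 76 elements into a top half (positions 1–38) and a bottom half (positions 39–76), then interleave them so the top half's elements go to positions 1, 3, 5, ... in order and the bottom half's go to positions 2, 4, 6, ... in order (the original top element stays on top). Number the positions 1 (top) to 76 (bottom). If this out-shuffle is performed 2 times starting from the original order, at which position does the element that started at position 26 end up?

26

Track the element's position through each out-shuffle:
26 → 51 → 26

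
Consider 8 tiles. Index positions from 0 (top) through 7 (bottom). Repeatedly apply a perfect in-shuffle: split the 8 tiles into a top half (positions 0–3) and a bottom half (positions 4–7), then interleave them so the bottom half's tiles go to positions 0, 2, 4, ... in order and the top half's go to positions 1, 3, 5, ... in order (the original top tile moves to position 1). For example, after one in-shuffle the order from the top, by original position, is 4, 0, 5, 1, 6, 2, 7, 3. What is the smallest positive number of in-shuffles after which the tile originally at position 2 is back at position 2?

2

Follow position 2 under repeated in-shuffles:
2 → 5 → 2
It first returns after 2 in-shuffles.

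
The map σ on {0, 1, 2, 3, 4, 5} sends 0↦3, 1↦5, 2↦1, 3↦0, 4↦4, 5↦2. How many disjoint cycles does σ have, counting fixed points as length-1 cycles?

Cycle decomposition: (0 3) (1 5 2) (4).
3 cycles.

3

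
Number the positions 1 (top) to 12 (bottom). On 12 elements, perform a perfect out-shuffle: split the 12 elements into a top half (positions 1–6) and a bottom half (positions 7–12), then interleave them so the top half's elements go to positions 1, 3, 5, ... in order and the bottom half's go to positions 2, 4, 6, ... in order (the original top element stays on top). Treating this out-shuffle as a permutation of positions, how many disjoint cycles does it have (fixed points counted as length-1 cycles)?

3

Trace each unvisited position around until it returns:
(1) (2 3 5 9 6 11 10 8 4 7) (12)
3 cycles in total.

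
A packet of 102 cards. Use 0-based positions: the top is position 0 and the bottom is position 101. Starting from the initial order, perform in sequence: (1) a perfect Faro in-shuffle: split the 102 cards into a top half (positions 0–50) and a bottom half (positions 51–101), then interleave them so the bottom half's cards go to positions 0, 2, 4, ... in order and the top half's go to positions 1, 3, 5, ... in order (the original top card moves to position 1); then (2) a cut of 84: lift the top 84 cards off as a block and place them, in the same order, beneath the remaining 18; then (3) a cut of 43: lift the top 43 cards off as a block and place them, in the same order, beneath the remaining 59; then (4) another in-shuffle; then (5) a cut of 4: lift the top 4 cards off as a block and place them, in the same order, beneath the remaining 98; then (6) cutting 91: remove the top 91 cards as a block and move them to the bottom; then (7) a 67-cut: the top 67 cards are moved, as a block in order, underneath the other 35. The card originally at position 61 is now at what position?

32

Track the card from position 61 forward through each operation:
  after op 1 (in-shuffle): 61 → 20
  after op 2 (cut 84): 20 → 38
  after op 3 (cut 43): 38 → 97
  after op 4 (in-shuffle): 97 → 92
  after op 5 (cut 4): 92 → 88
  after op 6 (cut 91): 88 → 99
  after op 7 (cut 67): 99 → 32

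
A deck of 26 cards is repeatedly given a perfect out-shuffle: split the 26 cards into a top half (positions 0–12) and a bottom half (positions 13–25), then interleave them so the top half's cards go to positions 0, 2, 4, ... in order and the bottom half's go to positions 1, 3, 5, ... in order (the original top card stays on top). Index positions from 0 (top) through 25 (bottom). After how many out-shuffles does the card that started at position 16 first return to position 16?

Follow position 16 under repeated out-shuffles:
16 → 7 → 14 → 3 → 6 → 12 → 24 → 23 → 21 → 17 → 9 → 18 → 11 → 22 → 19 → 13 → 1 → 2 → 4 → 8 → 16
It first returns after 20 out-shuffles.

20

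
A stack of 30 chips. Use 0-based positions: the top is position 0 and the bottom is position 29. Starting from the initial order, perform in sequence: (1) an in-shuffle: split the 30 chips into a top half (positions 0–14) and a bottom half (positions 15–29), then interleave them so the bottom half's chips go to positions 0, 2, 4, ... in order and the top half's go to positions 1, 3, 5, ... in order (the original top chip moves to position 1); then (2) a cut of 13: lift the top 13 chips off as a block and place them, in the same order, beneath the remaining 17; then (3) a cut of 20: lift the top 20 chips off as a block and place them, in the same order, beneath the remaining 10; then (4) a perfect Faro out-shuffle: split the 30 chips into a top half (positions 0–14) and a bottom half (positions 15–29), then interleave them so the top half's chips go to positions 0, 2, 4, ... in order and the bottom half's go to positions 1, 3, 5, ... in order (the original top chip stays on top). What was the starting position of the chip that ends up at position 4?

2

Undo the operations in reverse order, starting from position 4:
  undo op 4 (out-shuffle, from top half): 4 ← 2
  undo op 3 (cut 20): 2 ← 22
  undo op 2 (cut 13): 22 ← 5
  undo op 1 (in-shuffle, from top half): 5 ← 2
So the chip at position 4 came from original position 2.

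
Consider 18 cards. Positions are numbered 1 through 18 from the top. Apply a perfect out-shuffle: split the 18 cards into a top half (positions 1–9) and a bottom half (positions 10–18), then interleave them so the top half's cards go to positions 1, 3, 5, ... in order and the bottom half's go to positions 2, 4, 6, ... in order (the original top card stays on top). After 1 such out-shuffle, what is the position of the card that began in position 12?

Track the card's position through each out-shuffle:
12 → 6

6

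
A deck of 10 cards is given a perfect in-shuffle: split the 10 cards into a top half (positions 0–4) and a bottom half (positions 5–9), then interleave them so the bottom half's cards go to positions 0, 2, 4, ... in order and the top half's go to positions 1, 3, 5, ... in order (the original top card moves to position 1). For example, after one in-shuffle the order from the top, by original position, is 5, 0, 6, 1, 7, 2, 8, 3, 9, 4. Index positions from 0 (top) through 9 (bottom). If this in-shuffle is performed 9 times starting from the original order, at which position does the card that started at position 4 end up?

7

Track the card's position through each in-shuffle:
4 → 9 → 8 → 6 → 2 → 5 → 0 → 1 → 3 → 7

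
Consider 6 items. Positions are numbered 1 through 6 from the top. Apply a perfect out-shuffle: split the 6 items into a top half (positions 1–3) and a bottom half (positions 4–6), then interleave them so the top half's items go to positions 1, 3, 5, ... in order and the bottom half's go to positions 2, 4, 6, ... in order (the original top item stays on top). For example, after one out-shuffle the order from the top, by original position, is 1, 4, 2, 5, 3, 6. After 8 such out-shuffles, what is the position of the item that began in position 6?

Position 6 is a fixed point of every out-shuffle, so the item never moves.

6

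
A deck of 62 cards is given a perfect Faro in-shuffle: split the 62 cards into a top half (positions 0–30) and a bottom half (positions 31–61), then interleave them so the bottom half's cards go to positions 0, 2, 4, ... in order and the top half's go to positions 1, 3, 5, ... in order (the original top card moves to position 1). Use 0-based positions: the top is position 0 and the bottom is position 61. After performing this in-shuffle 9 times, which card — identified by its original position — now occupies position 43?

36

Work backwards from position 43, undoing one in-shuffle at a time:
43 ← 21 ← 10 ← 36 ← 49 ← 24 ← 43 ← 21 ← 10 ← 36
So the card now at position 43 started at position 36.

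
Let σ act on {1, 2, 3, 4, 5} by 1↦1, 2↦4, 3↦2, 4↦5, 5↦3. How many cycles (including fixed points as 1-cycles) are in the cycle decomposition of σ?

2

Cycle decomposition: (1) (2 4 5 3).
2 cycles.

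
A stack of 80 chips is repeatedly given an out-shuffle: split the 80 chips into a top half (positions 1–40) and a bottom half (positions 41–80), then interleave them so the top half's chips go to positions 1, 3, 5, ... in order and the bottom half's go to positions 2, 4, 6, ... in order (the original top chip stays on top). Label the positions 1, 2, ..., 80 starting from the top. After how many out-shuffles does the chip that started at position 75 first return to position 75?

Follow position 75 under repeated out-shuffles:
75 → 70 → 60 → 40 → 79 → 78 → 76 → 72 → ... → 75 (length 39)
It first returns after 39 out-shuffles.

39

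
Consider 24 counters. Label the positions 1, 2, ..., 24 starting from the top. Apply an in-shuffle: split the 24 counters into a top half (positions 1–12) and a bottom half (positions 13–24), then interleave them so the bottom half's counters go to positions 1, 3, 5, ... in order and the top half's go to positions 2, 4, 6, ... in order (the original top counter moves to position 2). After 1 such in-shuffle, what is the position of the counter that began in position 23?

Track the counter's position through each in-shuffle:
23 → 21

21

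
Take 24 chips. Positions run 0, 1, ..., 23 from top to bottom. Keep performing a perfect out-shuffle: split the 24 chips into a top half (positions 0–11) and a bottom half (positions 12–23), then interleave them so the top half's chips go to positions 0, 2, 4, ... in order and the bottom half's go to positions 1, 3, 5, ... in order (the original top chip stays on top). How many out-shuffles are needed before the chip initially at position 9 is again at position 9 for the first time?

Follow position 9 under repeated out-shuffles:
9 → 18 → 13 → 3 → 6 → 12 → 1 → 2 → 4 → 8 → 16 → 9
It first returns after 11 out-shuffles.

11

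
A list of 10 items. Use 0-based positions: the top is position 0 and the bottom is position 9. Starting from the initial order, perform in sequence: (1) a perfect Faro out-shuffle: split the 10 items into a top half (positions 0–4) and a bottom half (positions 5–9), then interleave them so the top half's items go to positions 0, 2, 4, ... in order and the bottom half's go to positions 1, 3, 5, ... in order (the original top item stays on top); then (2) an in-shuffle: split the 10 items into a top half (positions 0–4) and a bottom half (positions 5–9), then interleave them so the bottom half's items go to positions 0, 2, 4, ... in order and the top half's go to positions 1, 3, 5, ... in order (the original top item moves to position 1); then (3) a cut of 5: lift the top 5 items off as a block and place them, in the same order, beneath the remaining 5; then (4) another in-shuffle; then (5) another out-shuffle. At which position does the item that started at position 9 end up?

Track the item from position 9 forward through each operation:
  after op 1 (out-shuffle): 9 → 9
  after op 2 (in-shuffle): 9 → 8
  after op 3 (cut 5): 8 → 3
  after op 4 (in-shuffle): 3 → 7
  after op 5 (out-shuffle): 7 → 5

5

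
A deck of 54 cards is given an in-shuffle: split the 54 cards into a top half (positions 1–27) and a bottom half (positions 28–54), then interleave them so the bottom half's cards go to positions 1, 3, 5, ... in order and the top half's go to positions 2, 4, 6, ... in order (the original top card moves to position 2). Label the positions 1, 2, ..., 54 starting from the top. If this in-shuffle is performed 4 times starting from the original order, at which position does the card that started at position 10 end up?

50

Track the card's position through each in-shuffle:
10 → 20 → 40 → 25 → 50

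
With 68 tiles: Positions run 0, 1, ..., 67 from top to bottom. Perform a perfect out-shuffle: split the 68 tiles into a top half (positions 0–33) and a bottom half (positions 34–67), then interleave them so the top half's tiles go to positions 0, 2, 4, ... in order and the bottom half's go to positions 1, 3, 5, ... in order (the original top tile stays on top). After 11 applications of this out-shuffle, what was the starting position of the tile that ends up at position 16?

11

Work backwards from position 16, undoing one out-shuffle at a time:
16 ← 8 ← 4 ← 2 ← 1 ← 34 ← 17 ← 42 ← 21 ← 44 ← 22 ← 11
So the tile now at position 16 started at position 11.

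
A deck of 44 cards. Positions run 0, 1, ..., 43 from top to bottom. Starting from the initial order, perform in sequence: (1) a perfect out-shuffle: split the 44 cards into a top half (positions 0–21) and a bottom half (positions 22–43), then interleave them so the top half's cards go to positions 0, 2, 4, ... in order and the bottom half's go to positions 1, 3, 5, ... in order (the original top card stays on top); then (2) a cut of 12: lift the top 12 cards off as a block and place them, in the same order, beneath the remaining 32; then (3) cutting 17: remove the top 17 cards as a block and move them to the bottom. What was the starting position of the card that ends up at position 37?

Undo the operations in reverse order, starting from position 37:
  undo op 3 (cut 17): 37 ← 10
  undo op 2 (cut 12): 10 ← 22
  undo op 1 (out-shuffle, from top half): 22 ← 11
So the card at position 37 came from original position 11.

11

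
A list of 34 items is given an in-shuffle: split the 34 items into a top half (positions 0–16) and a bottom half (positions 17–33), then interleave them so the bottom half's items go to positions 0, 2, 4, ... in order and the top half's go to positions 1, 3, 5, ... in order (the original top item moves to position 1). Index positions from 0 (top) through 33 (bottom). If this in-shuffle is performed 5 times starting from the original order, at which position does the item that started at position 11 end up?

33

Track the item's position through each in-shuffle:
11 → 23 → 12 → 25 → 16 → 33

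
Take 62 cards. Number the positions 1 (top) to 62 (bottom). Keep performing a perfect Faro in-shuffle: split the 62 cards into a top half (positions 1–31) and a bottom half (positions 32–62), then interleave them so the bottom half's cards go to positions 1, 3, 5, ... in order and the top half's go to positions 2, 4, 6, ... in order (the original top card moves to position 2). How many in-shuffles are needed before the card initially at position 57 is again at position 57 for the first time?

Follow position 57 under repeated in-shuffles:
57 → 51 → 39 → 15 → 30 → 60 → 57
It first returns after 6 in-shuffles.

6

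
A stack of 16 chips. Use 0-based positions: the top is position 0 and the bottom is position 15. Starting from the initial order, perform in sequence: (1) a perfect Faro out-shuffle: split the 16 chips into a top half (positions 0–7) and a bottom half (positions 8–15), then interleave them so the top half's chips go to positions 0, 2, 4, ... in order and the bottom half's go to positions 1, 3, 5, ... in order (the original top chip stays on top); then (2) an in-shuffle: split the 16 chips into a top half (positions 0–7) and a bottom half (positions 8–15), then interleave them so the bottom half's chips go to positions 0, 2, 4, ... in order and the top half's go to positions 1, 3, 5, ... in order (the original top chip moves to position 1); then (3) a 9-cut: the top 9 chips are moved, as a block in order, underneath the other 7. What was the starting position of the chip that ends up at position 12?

Undo the operations in reverse order, starting from position 12:
  undo op 3 (cut 9): 12 ← 5
  undo op 2 (in-shuffle, from top half): 5 ← 2
  undo op 1 (out-shuffle, from top half): 2 ← 1
So the chip at position 12 came from original position 1.

1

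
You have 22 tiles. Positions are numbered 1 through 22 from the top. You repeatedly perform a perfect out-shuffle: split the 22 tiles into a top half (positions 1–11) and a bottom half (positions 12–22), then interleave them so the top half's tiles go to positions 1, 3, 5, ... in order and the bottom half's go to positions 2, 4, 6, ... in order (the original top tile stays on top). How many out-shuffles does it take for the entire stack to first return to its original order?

6

The out-shuffle permutes the 22 positions with cycle lengths [1, 1, 2, 3, 3, 6, 6].
Every tile is home exactly when every cycle has completed a whole number of laps, i.e. after lcm(1, 2, 3, 6) = 6 out-shuffles.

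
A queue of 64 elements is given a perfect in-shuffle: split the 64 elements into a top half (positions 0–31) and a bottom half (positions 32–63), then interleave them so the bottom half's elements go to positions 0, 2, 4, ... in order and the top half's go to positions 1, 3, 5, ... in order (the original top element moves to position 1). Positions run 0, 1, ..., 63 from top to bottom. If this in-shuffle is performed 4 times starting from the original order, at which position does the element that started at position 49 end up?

Track the element's position through each in-shuffle:
49 → 34 → 4 → 9 → 19

19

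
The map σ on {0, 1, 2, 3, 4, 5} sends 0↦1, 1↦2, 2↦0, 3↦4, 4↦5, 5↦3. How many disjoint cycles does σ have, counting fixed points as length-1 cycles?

2

Cycle decomposition: (0 1 2) (3 4 5).
2 cycles.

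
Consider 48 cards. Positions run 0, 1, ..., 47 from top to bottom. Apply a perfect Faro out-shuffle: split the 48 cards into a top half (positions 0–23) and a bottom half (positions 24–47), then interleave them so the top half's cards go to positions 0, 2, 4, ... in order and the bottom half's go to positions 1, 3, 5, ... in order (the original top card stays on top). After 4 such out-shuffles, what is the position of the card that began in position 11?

35

Track the card's position through each out-shuffle:
11 → 22 → 44 → 41 → 35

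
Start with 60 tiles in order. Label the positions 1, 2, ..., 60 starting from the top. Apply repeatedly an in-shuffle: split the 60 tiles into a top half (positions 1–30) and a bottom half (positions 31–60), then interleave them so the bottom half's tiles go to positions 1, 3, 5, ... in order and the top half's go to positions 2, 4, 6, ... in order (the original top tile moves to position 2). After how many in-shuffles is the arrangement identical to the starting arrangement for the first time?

The in-shuffle permutes the 60 positions with cycle lengths [60].
Every tile is home exactly when every cycle has completed a whole number of laps, i.e. after lcm(60) = 60 in-shuffles.

60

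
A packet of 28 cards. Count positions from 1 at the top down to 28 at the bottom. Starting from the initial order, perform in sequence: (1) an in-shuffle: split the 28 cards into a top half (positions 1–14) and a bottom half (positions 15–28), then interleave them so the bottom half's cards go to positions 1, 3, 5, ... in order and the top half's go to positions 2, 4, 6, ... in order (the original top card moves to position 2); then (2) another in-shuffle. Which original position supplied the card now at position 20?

Undo the operations in reverse order, starting from position 20:
  undo op 2 (in-shuffle, from top half): 20 ← 10
  undo op 1 (in-shuffle, from top half): 10 ← 5
So the card at position 20 came from original position 5.

5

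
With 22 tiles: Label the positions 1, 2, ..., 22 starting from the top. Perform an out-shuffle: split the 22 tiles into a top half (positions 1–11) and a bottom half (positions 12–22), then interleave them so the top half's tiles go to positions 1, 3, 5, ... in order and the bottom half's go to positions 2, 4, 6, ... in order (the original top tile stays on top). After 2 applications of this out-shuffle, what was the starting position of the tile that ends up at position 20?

11

Work backwards from position 20, undoing one out-shuffle at a time:
20 ← 21 ← 11
So the tile now at position 20 started at position 11.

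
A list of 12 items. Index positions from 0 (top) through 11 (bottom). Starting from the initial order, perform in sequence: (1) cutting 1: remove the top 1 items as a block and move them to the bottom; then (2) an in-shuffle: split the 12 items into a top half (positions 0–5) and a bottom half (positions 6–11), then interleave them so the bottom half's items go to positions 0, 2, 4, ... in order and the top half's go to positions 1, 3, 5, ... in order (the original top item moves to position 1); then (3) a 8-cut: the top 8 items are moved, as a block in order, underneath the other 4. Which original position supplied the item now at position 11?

Undo the operations in reverse order, starting from position 11:
  undo op 3 (cut 8): 11 ← 7
  undo op 2 (in-shuffle, from top half): 7 ← 3
  undo op 1 (cut 1): 3 ← 4
So the item at position 11 came from original position 4.

4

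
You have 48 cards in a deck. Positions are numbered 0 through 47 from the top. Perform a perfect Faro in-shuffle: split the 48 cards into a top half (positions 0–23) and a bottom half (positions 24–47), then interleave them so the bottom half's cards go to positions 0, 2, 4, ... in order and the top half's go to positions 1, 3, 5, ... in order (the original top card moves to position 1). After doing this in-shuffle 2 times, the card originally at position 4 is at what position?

Track the card's position through each in-shuffle:
4 → 9 → 19

19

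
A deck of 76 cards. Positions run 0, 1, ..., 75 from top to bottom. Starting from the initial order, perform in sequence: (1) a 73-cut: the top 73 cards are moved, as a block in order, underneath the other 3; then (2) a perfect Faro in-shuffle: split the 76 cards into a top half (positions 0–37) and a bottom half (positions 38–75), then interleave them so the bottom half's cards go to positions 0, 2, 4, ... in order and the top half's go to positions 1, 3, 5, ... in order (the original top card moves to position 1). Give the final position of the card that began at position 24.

Track the card from position 24 forward through each operation:
  after op 1 (cut 73): 24 → 27
  after op 2 (in-shuffle): 27 → 55

55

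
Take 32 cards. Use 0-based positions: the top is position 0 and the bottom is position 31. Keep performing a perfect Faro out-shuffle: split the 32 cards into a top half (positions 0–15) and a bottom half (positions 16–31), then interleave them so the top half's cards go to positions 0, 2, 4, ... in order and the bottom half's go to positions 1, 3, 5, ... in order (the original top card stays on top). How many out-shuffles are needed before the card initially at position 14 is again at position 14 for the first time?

Follow position 14 under repeated out-shuffles:
14 → 28 → 25 → 19 → 7 → 14
It first returns after 5 out-shuffles.

5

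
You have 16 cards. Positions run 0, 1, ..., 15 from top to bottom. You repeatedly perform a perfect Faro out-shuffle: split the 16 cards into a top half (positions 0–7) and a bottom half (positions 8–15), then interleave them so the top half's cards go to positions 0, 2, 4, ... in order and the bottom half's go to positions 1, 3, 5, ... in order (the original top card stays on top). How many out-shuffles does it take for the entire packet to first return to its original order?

The out-shuffle permutes the 16 positions with cycle lengths [1, 1, 2, 4, 4, 4].
Every card is home exactly when every cycle has completed a whole number of laps, i.e. after lcm(1, 2, 4) = 4 out-shuffles.

4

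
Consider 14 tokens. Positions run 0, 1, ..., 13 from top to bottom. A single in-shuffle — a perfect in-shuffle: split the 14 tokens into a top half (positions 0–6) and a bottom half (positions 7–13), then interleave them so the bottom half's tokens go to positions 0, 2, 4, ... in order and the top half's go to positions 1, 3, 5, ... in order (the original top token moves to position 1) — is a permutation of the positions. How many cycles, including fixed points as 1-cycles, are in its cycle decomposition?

4

Trace each unvisited position around until it returns:
(0 1 3 7) (2 5 11 8) (4 9) (6 13 12 10)
4 cycles in total.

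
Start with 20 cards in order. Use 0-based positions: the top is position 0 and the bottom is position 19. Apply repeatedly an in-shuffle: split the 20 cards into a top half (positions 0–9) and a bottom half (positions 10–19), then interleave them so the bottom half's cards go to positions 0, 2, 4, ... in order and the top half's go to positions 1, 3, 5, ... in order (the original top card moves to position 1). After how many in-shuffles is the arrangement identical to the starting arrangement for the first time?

6

The in-shuffle permutes the 20 positions with cycle lengths [2, 3, 3, 6, 6].
Every card is home exactly when every cycle has completed a whole number of laps, i.e. after lcm(2, 3, 6) = 6 in-shuffles.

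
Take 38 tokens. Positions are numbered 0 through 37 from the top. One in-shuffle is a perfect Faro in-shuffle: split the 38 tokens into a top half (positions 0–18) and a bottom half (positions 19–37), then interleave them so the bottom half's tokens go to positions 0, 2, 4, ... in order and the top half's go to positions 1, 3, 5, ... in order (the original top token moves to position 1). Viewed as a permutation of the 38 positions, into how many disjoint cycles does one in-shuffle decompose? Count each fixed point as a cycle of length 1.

Trace each unvisited position around until it returns:
(0 1 3 7 15 31 ... len 12) (2 5 11 23 8 17 ... len 12) (6 13 27 16 33 28 ... len 12) (12 25)
4 cycles in total.

4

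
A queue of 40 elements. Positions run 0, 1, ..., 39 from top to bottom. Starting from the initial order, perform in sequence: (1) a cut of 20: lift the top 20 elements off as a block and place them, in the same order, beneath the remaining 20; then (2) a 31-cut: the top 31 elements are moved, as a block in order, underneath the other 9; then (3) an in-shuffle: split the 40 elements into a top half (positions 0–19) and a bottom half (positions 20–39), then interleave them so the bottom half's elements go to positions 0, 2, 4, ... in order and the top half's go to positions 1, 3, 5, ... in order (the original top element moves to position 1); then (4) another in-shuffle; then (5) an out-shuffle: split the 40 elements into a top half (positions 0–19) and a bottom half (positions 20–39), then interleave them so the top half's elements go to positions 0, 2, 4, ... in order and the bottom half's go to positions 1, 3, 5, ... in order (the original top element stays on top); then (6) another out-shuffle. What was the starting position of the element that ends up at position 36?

33

Undo the operations in reverse order, starting from position 36:
  undo op 6 (out-shuffle, from top half): 36 ← 18
  undo op 5 (out-shuffle, from top half): 18 ← 9
  undo op 4 (in-shuffle, from top half): 9 ← 4
  undo op 3 (in-shuffle, from bottom half): 4 ← 22
  undo op 2 (cut 31): 22 ← 13
  undo op 1 (cut 20): 13 ← 33
So the element at position 36 came from original position 33.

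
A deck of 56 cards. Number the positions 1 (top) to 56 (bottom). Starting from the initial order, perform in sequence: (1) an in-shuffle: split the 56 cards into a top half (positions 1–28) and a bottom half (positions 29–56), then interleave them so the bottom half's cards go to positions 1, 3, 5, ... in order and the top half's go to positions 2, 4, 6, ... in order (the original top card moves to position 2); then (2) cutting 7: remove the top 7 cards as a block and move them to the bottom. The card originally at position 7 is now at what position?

Track the card from position 7 forward through each operation:
  after op 1 (in-shuffle): 7 → 14
  after op 2 (cut 7): 14 → 7

7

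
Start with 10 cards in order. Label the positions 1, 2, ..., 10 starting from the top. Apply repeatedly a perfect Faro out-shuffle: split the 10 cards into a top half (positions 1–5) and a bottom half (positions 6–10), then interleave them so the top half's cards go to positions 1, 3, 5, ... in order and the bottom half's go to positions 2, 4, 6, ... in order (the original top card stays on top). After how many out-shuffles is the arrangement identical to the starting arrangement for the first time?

6

The out-shuffle permutes the 10 positions with cycle lengths [1, 1, 2, 6].
Every card is home exactly when every cycle has completed a whole number of laps, i.e. after lcm(1, 2, 6) = 6 out-shuffles.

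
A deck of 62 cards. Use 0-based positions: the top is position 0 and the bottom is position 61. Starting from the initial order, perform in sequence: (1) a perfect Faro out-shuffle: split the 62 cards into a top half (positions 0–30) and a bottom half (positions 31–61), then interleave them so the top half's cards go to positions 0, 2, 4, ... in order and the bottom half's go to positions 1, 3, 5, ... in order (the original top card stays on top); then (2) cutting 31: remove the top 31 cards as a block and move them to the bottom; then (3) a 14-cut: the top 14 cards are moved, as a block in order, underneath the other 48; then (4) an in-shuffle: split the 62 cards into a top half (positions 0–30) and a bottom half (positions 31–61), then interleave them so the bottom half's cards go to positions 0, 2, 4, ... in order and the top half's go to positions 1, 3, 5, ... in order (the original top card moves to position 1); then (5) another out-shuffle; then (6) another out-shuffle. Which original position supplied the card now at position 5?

3

Undo the operations in reverse order, starting from position 5:
  undo op 6 (out-shuffle, from bottom half): 5 ← 33
  undo op 5 (out-shuffle, from bottom half): 33 ← 47
  undo op 4 (in-shuffle, from top half): 47 ← 23
  undo op 3 (cut 14): 23 ← 37
  undo op 2 (cut 31): 37 ← 6
  undo op 1 (out-shuffle, from top half): 6 ← 3
So the card at position 5 came from original position 3.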